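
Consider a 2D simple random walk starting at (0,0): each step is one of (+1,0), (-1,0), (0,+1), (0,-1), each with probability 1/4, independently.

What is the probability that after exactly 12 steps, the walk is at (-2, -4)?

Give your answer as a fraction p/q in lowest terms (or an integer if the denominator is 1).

Answer: 5445/524288

Derivation:
Let h be the number of horizontal steps (so 12-h are vertical). To end at (-2,-4) need (h-2)/2 right-steps and ((12-h)-4)/2 up-steps.
Sum over h with 2 ≤ h ≤ 8, h ≡ 0 (mod 2), 12-h ≡ 0 (mod 2):
h=2: C(12,2)·C(2,0)·C(10,3) = 66·1·120 = 7920
h=4: C(12,4)·C(4,1)·C(8,2) = 495·4·28 = 55440
h=6: C(12,6)·C(6,2)·C(6,1) = 924·15·6 = 83160
h=8: C(12,8)·C(8,3)·C(4,0) = 495·56·1 = 27720
Total favorable: 174240
Total paths: 4^12 = 16777216
P = 174240/16777216 = 5445/524288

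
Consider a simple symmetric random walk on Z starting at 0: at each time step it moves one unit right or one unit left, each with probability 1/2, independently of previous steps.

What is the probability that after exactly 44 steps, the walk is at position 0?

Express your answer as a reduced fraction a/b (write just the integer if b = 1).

Answer: 263012370465/2199023255552

Derivation:
To return to 0 after 44 steps: need exactly 22 steps of +1 and 22 of -1.
Favorable paths: C(44,22) = 2104098963720
Total paths: 2^44 = 17592186044416
P = 2104098963720/17592186044416 = 263012370465/2199023255552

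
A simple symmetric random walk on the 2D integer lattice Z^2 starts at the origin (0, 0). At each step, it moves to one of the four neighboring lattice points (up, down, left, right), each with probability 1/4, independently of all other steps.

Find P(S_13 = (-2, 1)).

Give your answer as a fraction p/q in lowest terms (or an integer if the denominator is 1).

Answer: 552123/16777216

Derivation:
Let h be the number of horizontal steps (so 13-h are vertical). To end at (-2,1) need (h-2)/2 right-steps and ((13-h)+1)/2 up-steps.
Sum over h with 2 ≤ h ≤ 12, h ≡ 0 (mod 2), 13-h ≡ 1 (mod 2):
h=2: C(13,2)·C(2,0)·C(11,6) = 78·1·462 = 36036
h=4: C(13,4)·C(4,1)·C(9,5) = 715·4·126 = 360360
h=6: C(13,6)·C(6,2)·C(7,4) = 1716·15·35 = 900900
h=8: C(13,8)·C(8,3)·C(5,3) = 1287·56·10 = 720720
h=10: C(13,10)·C(10,4)·C(3,2) = 286·210·3 = 180180
h=12: C(13,12)·C(12,5)·C(1,1) = 13·792·1 = 10296
Total favorable: 2208492
Total paths: 4^13 = 67108864
P = 2208492/67108864 = 552123/16777216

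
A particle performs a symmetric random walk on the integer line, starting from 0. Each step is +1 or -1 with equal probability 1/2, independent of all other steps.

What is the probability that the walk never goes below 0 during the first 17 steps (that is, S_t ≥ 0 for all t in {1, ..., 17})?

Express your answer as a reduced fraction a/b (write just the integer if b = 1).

Answer: 12155/65536

Derivation:
Let f(t,s) = #length-t paths at position s with S_1..S_t all ≥ 0.
f(t,s) = f(t-1,s-1) + f(t-1,s+1) for s ≥ 0; f(t,s) = 0 for s < 0.
t=0: f(0,0)=1
t=1: f(1,1)=1
t=2: f(2,0)=1 f(2,2)=1
t=3: f(3,1)=2 f(3,3)=1
t=4: f(4,0)=2 f(4,2)=3 f(4,4)=1
t=5: f(5,1)=5 f(5,3)=4 f(5,5)=1
t=6: f(6,0)=5 f(6,2)=9 f(6,4)=5 f(6,6)=1
t=7: f(7,1)=14 f(7,3)=14 f(7,5)=6 f(7,7)=1
t=8: f(8,0)=14 f(8,2)=28 f(8,4)=20 f(8,6)=7 f(8,8)=1
t=9: f(9,1)=42 f(9,3)=48 f(9,5)=27 f(9,7)=8 f(9,9)=1
t=10: f(10,0)=42 f(10,2)=90 f(10,4)=75 f(10,6)=35 f(10,8)=9 f(10,10)=1
t=11: f(11,1)=132 f(11,3)=165 f(11,5)=110 f(11,7)=44 f(11,9)=10 f(11,11)=1
t=12: f(12,0)=132 f(12,2)=297 f(12,4)=275 f(12,6)=154 f(12,8)=54 f(12,10)=11 f(12,12)=1
t=13: f(13,1)=429 f(13,3)=572 f(13,5)=429 f(13,7)=208 f(13,9)=65 f(13,11)=12 f(13,13)=1
t=14: f(14,0)=429 f(14,2)=1001 f(14,4)=1001 f(14,6)=637 f(14,8)=273 f(14,10)=77 f(14,12)=13 f(14,14)=1
t=15: f(15,1)=1430 f(15,3)=2002 f(15,5)=1638 f(15,7)=910 f(15,9)=350 f(15,11)=90 f(15,13)=14 f(15,15)=1
t=16: f(16,0)=1430 f(16,2)=3432 f(16,4)=3640 f(16,6)=2548 f(16,8)=1260 f(16,10)=440 f(16,12)=104 f(16,14)=15 f(16,16)=1
t=17: f(17,1)=4862 f(17,3)=7072 f(17,5)=6188 f(17,7)=3808 f(17,9)=1700 f(17,11)=544 f(17,13)=119 f(17,15)=16 f(17,17)=1
Σ_s f(17,s) = 24310
P = 24310/131072 = 12155/65536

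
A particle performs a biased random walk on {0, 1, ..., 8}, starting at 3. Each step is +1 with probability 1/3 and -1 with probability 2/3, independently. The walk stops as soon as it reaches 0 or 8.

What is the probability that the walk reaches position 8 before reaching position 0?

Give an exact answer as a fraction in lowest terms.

Biased walk: p = 1/3, q = 2/3, r = q/p = 2
Gambler's ruin: P(hit 8 before 0 | start at 3) = (1 - r^a)/(1 - r^N)
r^3 = 8; r^8 = 256
P = (1 - 8) / (1 - 256) = -7 / -255 = 7/255

Answer: 7/255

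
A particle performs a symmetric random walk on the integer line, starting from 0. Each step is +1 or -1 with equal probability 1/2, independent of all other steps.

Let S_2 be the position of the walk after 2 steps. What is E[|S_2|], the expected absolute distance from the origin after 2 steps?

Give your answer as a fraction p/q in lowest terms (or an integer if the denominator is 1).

Answer: 1

Derivation:
S_2 takes values m ≡ 0 (mod 2) with |m| ≤ 2; P(S_2=m) = C(2,(2+m)/2)/2^2.
Total paths: 2^2 = 4
Distribution: P(S=-2)=1/4, P(S=0)=2/4, P(S=2)=1/4
E[|S_2|] = Σ_m |m|·P(S_2=m) = 4/4 = 1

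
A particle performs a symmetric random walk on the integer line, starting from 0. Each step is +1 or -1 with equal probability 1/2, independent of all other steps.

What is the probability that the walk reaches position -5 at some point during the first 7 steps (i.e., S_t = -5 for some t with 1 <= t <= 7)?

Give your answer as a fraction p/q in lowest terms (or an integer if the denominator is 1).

Count via complement. Let g(t,s) = #length-t paths at position s with S_1..S_t all ≠ -5.
g(t,s) = g(t-1,s-1) + g(t-1,s+1) for s ≠ -5; g(t,-5) = 0.
t=0: g(0,0)=1
t=1: g(1,-1)=1 g(1,1)=1
t=2: g(2,-2)=1 g(2,0)=2 g(2,2)=1
t=3: g(3,-3)=1 g(3,-1)=3 g(3,1)=3 g(3,3)=1
t=4: g(4,-4)=1 g(4,-2)=4 g(4,0)=6 g(4,2)=4 g(4,4)=1
t=5: g(5,-3)=5 g(5,-1)=10 g(5,1)=10 g(5,3)=5 g(5,5)=1
t=6: g(6,-4)=5 g(6,-2)=15 g(6,0)=20 g(6,2)=15 g(6,4)=6 g(6,6)=1
t=7: g(7,-3)=20 g(7,-1)=35 g(7,1)=35 g(7,3)=21 g(7,5)=7 g(7,7)=1
Paths never hitting -5: Σ_s g(7,s) = 119
Paths hitting -5: 2^7 - 119 = 9
P = 9/128 = 9/128

Answer: 9/128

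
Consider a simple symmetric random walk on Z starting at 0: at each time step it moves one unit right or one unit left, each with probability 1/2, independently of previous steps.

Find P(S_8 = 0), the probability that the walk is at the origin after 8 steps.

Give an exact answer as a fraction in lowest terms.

To return to 0 after 8 steps: need exactly 4 steps of +1 and 4 of -1.
Favorable paths: C(8,4) = 70
Total paths: 2^8 = 256
P = 70/256 = 35/128

Answer: 35/128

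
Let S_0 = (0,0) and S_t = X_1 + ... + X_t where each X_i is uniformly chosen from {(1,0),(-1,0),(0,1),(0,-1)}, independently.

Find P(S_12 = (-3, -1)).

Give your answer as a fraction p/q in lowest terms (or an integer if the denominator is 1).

Let h be the number of horizontal steps (so 12-h are vertical). To end at (-3,-1) need (h-3)/2 right-steps and ((12-h)-1)/2 up-steps.
Sum over h with 3 ≤ h ≤ 11, h ≡ 1 (mod 2), 12-h ≡ 1 (mod 2):
h=3: C(12,3)·C(3,0)·C(9,4) = 220·1·126 = 27720
h=5: C(12,5)·C(5,1)·C(7,3) = 792·5·35 = 138600
h=7: C(12,7)·C(7,2)·C(5,2) = 792·21·10 = 166320
h=9: C(12,9)·C(9,3)·C(3,1) = 220·84·3 = 55440
h=11: C(12,11)·C(11,4)·C(1,0) = 12·330·1 = 3960
Total favorable: 392040
Total paths: 4^12 = 16777216
P = 392040/16777216 = 49005/2097152

Answer: 49005/2097152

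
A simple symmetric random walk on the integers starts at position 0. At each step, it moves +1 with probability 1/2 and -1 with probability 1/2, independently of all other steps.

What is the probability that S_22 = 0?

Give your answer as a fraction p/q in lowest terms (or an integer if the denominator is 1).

Answer: 88179/524288

Derivation:
To return to 0 after 22 steps: need exactly 11 steps of +1 and 11 of -1.
Favorable paths: C(22,11) = 705432
Total paths: 2^22 = 4194304
P = 705432/4194304 = 88179/524288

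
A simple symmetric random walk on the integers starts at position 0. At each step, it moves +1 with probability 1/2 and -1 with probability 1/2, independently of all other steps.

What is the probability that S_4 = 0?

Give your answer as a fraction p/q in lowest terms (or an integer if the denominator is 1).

Answer: 3/8

Derivation:
To return to 0 after 4 steps: need exactly 2 steps of +1 and 2 of -1.
Favorable paths: C(4,2) = 6
Total paths: 2^4 = 16
P = 6/16 = 3/8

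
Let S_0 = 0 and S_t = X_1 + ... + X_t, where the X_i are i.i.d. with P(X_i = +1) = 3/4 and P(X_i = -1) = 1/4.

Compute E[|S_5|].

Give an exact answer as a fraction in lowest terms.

Answer: 355/128

Derivation:
S_5 takes values m ≡ 1 (mod 2) with |m| ≤ 5; P(S_5=m) = C(5,(5+m)/2) · (3/4)^((5+m)/2) · (1/4)^((5-m)/2).
Distribution: P(S=-5)=1/1024, P(S=-3)=15/1024, P(S=-1)=45/512, P(S=1)=135/512, P(S=3)=405/1024, P(S=5)=243/1024
E[|S_5|] = Σ_m |m|·P(S_5=m) = 355/128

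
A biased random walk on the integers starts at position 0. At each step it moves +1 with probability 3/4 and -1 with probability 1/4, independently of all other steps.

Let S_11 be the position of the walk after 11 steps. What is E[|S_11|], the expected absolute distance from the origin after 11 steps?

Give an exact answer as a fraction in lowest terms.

Answer: 1469105/262144

Derivation:
S_11 takes values m ≡ 1 (mod 2) with |m| ≤ 11; P(S_11=m) = C(11,(11+m)/2) · (3/4)^((11+m)/2) · (1/4)^((11-m)/2).
Distribution: P(S=-11)=1/4194304, P(S=-9)=33/4194304, P(S=-7)=495/4194304, P(S=-5)=4455/4194304, P(S=-3)=13365/2097152, P(S=-1)=56133/2097152, P(S=1)=168399/2097152, P(S=3)=360855/2097152, P(S=5)=1082565/4194304, P(S=7)=1082565/4194304, P(S=9)=649539/4194304, P(S=11)=177147/4194304
E[|S_11|] = Σ_m |m|·P(S_11=m) = 1469105/262144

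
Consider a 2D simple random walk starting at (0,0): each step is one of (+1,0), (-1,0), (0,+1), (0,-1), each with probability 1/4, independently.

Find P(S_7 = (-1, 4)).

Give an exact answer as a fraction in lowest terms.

Answer: 147/16384

Derivation:
Let h be the number of horizontal steps (so 7-h are vertical). To end at (-1,4) need (h-1)/2 right-steps and ((7-h)+4)/2 up-steps.
Sum over h with 1 ≤ h ≤ 3, h ≡ 1 (mod 2), 7-h ≡ 0 (mod 2):
h=1: C(7,1)·C(1,0)·C(6,5) = 7·1·6 = 42
h=3: C(7,3)·C(3,1)·C(4,4) = 35·3·1 = 105
Total favorable: 147
Total paths: 4^7 = 16384
P = 147/16384 = 147/16384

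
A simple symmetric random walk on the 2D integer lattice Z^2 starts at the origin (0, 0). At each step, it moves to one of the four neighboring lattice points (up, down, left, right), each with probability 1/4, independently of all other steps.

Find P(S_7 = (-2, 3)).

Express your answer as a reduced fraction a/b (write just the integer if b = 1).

Answer: 245/16384

Derivation:
Let h be the number of horizontal steps (so 7-h are vertical). To end at (-2,3) need (h-2)/2 right-steps and ((7-h)+3)/2 up-steps.
Sum over h with 2 ≤ h ≤ 4, h ≡ 0 (mod 2), 7-h ≡ 1 (mod 2):
h=2: C(7,2)·C(2,0)·C(5,4) = 21·1·5 = 105
h=4: C(7,4)·C(4,1)·C(3,3) = 35·4·1 = 140
Total favorable: 245
Total paths: 4^7 = 16384
P = 245/16384 = 245/16384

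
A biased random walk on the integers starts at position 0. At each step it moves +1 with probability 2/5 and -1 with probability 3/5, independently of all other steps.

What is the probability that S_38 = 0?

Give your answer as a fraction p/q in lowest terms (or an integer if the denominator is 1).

To be at 0 after 38 steps: need exactly 19 steps of +1 and 19 of -1.
Number of such sequences: C(38,19) = 35345263800
Each has probability (2/5)^19 · (3/5)^19 = 609359740010496/363797880709171295166015625
P = 35345263800 · 609359740010496/363797880709171295166015625 = 861519230390815835553792/14551915228366851806640625

Answer: 861519230390815835553792/14551915228366851806640625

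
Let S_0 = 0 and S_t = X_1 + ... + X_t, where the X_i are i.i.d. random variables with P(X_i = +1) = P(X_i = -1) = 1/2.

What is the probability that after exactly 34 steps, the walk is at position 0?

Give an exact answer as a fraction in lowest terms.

Answer: 583401555/4294967296

Derivation:
To return to 0 after 34 steps: need exactly 17 steps of +1 and 17 of -1.
Favorable paths: C(34,17) = 2333606220
Total paths: 2^34 = 17179869184
P = 2333606220/17179869184 = 583401555/4294967296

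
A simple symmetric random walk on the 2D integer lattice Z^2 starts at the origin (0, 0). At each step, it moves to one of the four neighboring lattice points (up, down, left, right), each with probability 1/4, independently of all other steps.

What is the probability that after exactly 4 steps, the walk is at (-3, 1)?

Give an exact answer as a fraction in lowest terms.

Answer: 1/64

Derivation:
Let h be the number of horizontal steps (so 4-h are vertical). To end at (-3,1) need (h-3)/2 right-steps and ((4-h)+1)/2 up-steps.
Sum over h with 3 ≤ h ≤ 3, h ≡ 1 (mod 2), 4-h ≡ 1 (mod 2):
h=3: C(4,3)·C(3,0)·C(1,1) = 4·1·1 = 4
Total favorable: 4
Total paths: 4^4 = 256
P = 4/256 = 1/64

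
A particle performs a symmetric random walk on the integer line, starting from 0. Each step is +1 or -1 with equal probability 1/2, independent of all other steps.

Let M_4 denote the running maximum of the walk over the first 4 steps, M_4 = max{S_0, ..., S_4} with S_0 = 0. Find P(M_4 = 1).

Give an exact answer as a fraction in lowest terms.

Answer: 1/4

Derivation:
Let M_4 = max(S_0,...,S_4). Use the reflection principle: for j ≥ 1, #{paths with M_4 ≥ j} = #{S_4 ≥ j} + #{S_4 ≥ j+1}.
By reflection, #{M_4 ≥ 1} = #{S_4 ≥ 1} + #{S_4 ≥ 2} = 5 + 5 = 10.
#{M_4 ≥ 2} = #{S_4 ≥ 2} + #{S_4 ≥ 3} = 5 + 1 = 6.
#{M_4 = 1} = 10 - 6 = 4.
P(M_4 = 1) = 4/16 = 1/4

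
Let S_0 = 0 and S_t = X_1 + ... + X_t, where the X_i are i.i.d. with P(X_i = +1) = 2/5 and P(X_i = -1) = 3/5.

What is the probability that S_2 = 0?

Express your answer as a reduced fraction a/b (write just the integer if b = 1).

Answer: 12/25

Derivation:
To be at 0 after 2 steps: need exactly 1 step of +1 and 1 of -1.
Number of such sequences: C(2,1) = 2
Each has probability (2/5)^1 · (3/5)^1 = 6/25
P = 2 · 6/25 = 12/25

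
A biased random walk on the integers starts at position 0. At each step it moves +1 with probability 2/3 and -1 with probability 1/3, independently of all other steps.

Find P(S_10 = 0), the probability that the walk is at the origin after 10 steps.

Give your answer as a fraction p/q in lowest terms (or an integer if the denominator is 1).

Answer: 896/6561

Derivation:
To be at 0 after 10 steps: need exactly 5 steps of +1 and 5 of -1.
Number of such sequences: C(10,5) = 252
Each has probability (2/3)^5 · (1/3)^5 = 32/59049
P = 252 · 32/59049 = 896/6561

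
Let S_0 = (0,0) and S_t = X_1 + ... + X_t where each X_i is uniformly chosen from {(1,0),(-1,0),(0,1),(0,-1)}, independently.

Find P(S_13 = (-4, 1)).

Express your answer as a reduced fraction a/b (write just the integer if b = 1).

Let h be the number of horizontal steps (so 13-h are vertical). To end at (-4,1) need (h-4)/2 right-steps and ((13-h)+1)/2 up-steps.
Sum over h with 4 ≤ h ≤ 12, h ≡ 0 (mod 2), 13-h ≡ 1 (mod 2):
h=4: C(13,4)·C(4,0)·C(9,5) = 715·1·126 = 90090
h=6: C(13,6)·C(6,1)·C(7,4) = 1716·6·35 = 360360
h=8: C(13,8)·C(8,2)·C(5,3) = 1287·28·10 = 360360
h=10: C(13,10)·C(10,3)·C(3,2) = 286·120·3 = 102960
h=12: C(13,12)·C(12,4)·C(1,1) = 13·495·1 = 6435
Total favorable: 920205
Total paths: 4^13 = 67108864
P = 920205/67108864 = 920205/67108864

Answer: 920205/67108864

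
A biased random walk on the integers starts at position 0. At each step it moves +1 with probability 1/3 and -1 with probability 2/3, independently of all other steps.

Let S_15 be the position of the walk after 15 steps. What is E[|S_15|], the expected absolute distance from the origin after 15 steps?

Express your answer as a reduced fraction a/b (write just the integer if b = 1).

S_15 takes values m ≡ 1 (mod 2) with |m| ≤ 15; P(S_15=m) = C(15,(15+m)/2) · (1/3)^((15+m)/2) · (2/3)^((15-m)/2).
Distribution: P(S=-15)=32768/14348907, P(S=-13)=81920/4782969, P(S=-11)=286720/4782969, P(S=-9)=1863680/14348907, P(S=-7)=931840/4782969, P(S=-5)=1025024/4782969, P(S=-3)=2562560/14348907, P(S=-1)=183040/1594323, P(S=1)=91520/1594323, P(S=3)=320320/14348907, P(S=5)=32032/4782969, P(S=7)=7280/4782969, P(S=9)=3640/14348907, P(S=11)=140/4782969, P(S=13)=10/4782969, P(S=15)=1/14348907
E[|S_15|] = Σ_m |m|·P(S_15=m) = 2839115/531441

Answer: 2839115/531441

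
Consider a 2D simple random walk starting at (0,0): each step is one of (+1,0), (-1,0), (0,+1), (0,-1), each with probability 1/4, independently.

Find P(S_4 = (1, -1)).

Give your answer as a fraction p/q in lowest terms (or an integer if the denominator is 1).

Let h be the number of horizontal steps (so 4-h are vertical). To end at (1,-1) need (h+1)/2 right-steps and ((4-h)-1)/2 up-steps.
Sum over h with 1 ≤ h ≤ 3, h ≡ 1 (mod 2), 4-h ≡ 1 (mod 2):
h=1: C(4,1)·C(1,1)·C(3,1) = 4·1·3 = 12
h=3: C(4,3)·C(3,2)·C(1,0) = 4·3·1 = 12
Total favorable: 24
Total paths: 4^4 = 256
P = 24/256 = 3/32

Answer: 3/32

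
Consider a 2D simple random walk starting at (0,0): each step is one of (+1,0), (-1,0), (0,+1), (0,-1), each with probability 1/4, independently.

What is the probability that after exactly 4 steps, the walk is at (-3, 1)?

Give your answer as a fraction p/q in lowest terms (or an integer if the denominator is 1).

Let h be the number of horizontal steps (so 4-h are vertical). To end at (-3,1) need (h-3)/2 right-steps and ((4-h)+1)/2 up-steps.
Sum over h with 3 ≤ h ≤ 3, h ≡ 1 (mod 2), 4-h ≡ 1 (mod 2):
h=3: C(4,3)·C(3,0)·C(1,1) = 4·1·1 = 4
Total favorable: 4
Total paths: 4^4 = 256
P = 4/256 = 1/64

Answer: 1/64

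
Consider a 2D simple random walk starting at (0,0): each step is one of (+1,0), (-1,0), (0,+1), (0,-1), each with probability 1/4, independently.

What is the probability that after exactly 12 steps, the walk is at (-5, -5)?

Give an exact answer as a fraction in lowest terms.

Let h be the number of horizontal steps (so 12-h are vertical). To end at (-5,-5) need (h-5)/2 right-steps and ((12-h)-5)/2 up-steps.
Sum over h with 5 ≤ h ≤ 7, h ≡ 1 (mod 2), 12-h ≡ 1 (mod 2):
h=5: C(12,5)·C(5,0)·C(7,1) = 792·1·7 = 5544
h=7: C(12,7)·C(7,1)·C(5,0) = 792·7·1 = 5544
Total favorable: 11088
Total paths: 4^12 = 16777216
P = 11088/16777216 = 693/1048576

Answer: 693/1048576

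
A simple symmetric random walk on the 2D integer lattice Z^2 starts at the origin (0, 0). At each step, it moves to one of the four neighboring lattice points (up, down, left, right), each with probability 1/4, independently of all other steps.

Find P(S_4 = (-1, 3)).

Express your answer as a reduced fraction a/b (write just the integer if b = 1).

Let h be the number of horizontal steps (so 4-h are vertical). To end at (-1,3) need (h-1)/2 right-steps and ((4-h)+3)/2 up-steps.
Sum over h with 1 ≤ h ≤ 1, h ≡ 1 (mod 2), 4-h ≡ 1 (mod 2):
h=1: C(4,1)·C(1,0)·C(3,3) = 4·1·1 = 4
Total favorable: 4
Total paths: 4^4 = 256
P = 4/256 = 1/64

Answer: 1/64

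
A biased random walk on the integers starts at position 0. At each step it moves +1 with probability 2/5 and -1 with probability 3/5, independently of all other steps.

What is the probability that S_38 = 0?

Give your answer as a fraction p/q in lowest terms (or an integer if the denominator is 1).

Answer: 861519230390815835553792/14551915228366851806640625

Derivation:
To be at 0 after 38 steps: need exactly 19 steps of +1 and 19 of -1.
Number of such sequences: C(38,19) = 35345263800
Each has probability (2/5)^19 · (3/5)^19 = 609359740010496/363797880709171295166015625
P = 35345263800 · 609359740010496/363797880709171295166015625 = 861519230390815835553792/14551915228366851806640625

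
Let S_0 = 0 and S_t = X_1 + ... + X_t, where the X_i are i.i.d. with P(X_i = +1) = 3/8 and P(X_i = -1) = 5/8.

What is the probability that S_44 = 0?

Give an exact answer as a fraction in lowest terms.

To be at 0 after 44 steps: need exactly 22 steps of +1 and 22 of -1.
Number of such sequences: C(44,22) = 2104098963720
Each has probability (3/8)^22 · (5/8)^22 = 74818276426792144775390625/5444517870735015415413993718908291383296
P = 2104098963720 · 74818276426792144775390625/5444517870735015415413993718908291383296 = 19678132237116232033216953277587890625/680564733841876926926749214863536422912

Answer: 19678132237116232033216953277587890625/680564733841876926926749214863536422912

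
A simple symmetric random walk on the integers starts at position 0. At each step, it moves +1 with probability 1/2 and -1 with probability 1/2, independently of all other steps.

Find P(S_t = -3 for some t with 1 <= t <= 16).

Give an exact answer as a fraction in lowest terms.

Answer: 14893/32768

Derivation:
Count via complement. Let g(t,s) = #length-t paths at position s with S_1..S_t all ≠ -3.
g(t,s) = g(t-1,s-1) + g(t-1,s+1) for s ≠ -3; g(t,-3) = 0.
t=0: g(0,0)=1
t=1: g(1,-1)=1 g(1,1)=1
t=2: g(2,-2)=1 g(2,0)=2 g(2,2)=1
t=3: g(3,-1)=3 g(3,1)=3 g(3,3)=1
t=4: g(4,-2)=3 g(4,0)=6 g(4,2)=4 g(4,4)=1
t=5: g(5,-1)=9 g(5,1)=10 g(5,3)=5 g(5,5)=1
t=6: g(6,-2)=9 g(6,0)=19 g(6,2)=15 g(6,4)=6 g(6,6)=1
t=7: g(7,-1)=28 g(7,1)=34 g(7,3)=21 g(7,5)=7 g(7,7)=1
t=8: g(8,-2)=28 g(8,0)=62 g(8,2)=55 g(8,4)=28 g(8,6)=8 g(8,8)=1
t=9: g(9,-1)=90 g(9,1)=117 g(9,3)=83 g(9,5)=36 g(9,7)=9 g(9,9)=1
t=10: g(10,-2)=90 g(10,0)=207 g(10,2)=200 g(10,4)=119 g(10,6)=45 g(10,8)=10 g(10,10)=1
t=11: g(11,-1)=297 g(11,1)=407 g(11,3)=319 g(11,5)=164 g(11,7)=55 g(11,9)=11 g(11,11)=1
t=12: g(12,-2)=297 g(12,0)=704 g(12,2)=726 g(12,4)=483 g(12,6)=219 g(12,8)=66 g(12,10)=12 g(12,12)=1
t=13: g(13,-1)=1001 g(13,1)=1430 g(13,3)=1209 g(13,5)=702 g(13,7)=285 g(13,9)=78 g(13,11)=13 g(13,13)=1
t=14: g(14,-2)=1001 g(14,0)=2431 g(14,2)=2639 g(14,4)=1911 g(14,6)=987 g(14,8)=363 g(14,10)=91 g(14,12)=14 g(14,14)=1
t=15: g(15,-1)=3432 g(15,1)=5070 g(15,3)=4550 g(15,5)=2898 g(15,7)=1350 g(15,9)=454 g(15,11)=105 g(15,13)=15 g(15,15)=1
t=16: g(16,-2)=3432 g(16,0)=8502 g(16,2)=9620 g(16,4)=7448 g(16,6)=4248 g(16,8)=1804 g(16,10)=559 g(16,12)=120 g(16,14)=16 g(16,16)=1
Paths never hitting -3: Σ_s g(16,s) = 35750
Paths hitting -3: 2^16 - 35750 = 29786
P = 29786/65536 = 14893/32768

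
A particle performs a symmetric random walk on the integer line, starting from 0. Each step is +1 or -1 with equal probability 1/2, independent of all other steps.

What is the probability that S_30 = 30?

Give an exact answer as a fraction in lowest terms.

To reach position 30 after 30 steps: need 30 steps of +1 and 0 of -1.
Favorable paths: C(30,30) = 1
Total paths: 2^30 = 1073741824
P = 1/1073741824 = 1/1073741824

Answer: 1/1073741824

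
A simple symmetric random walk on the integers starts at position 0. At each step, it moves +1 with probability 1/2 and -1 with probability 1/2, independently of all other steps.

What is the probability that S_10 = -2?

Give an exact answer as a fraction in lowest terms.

Answer: 105/512

Derivation:
To reach position -2 after 10 steps: need 4 steps of +1 and 6 of -1.
Favorable paths: C(10,4) = 210
Total paths: 2^10 = 1024
P = 210/1024 = 105/512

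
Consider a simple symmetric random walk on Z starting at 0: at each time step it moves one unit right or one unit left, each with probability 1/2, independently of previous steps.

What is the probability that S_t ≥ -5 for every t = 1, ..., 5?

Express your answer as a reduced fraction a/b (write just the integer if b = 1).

Let f(t,s) = #length-t paths at position s with S_1..S_t all ≥ -5.
f(t,s) = f(t-1,s-1) + f(t-1,s+1) for s ≥ -5; f(t,s) = 0 for s < -5.
t=0: f(0,0)=1
t=1: f(1,-1)=1 f(1,1)=1
t=2: f(2,-2)=1 f(2,0)=2 f(2,2)=1
t=3: f(3,-3)=1 f(3,-1)=3 f(3,1)=3 f(3,3)=1
t=4: f(4,-4)=1 f(4,-2)=4 f(4,0)=6 f(4,2)=4 f(4,4)=1
t=5: f(5,-5)=1 f(5,-3)=5 f(5,-1)=10 f(5,1)=10 f(5,3)=5 f(5,5)=1
Σ_s f(5,s) = 32
P = 32/32 = 1

Answer: 1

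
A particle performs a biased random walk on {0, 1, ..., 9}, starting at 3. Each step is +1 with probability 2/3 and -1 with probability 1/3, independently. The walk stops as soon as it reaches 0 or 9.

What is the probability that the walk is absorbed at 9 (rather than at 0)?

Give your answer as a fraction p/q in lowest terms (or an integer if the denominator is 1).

Answer: 64/73

Derivation:
Biased walk: p = 2/3, q = 1/3, r = q/p = 1/2
Gambler's ruin: P(hit 9 before 0 | start at 3) = (1 - r^a)/(1 - r^N)
r^3 = 1/8; r^9 = 1/512
P = (1 - 1/8) / (1 - 1/512) = 7/8 / 511/512 = 64/73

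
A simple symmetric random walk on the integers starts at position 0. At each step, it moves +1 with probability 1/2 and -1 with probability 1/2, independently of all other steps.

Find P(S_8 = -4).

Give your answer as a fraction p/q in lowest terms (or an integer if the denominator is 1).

Answer: 7/64

Derivation:
To reach position -4 after 8 steps: need 2 steps of +1 and 6 of -1.
Favorable paths: C(8,2) = 28
Total paths: 2^8 = 256
P = 28/256 = 7/64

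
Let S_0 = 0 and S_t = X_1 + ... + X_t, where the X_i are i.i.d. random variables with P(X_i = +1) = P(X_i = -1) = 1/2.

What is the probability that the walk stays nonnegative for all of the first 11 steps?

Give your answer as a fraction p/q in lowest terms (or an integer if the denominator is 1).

Let f(t,s) = #length-t paths at position s with S_1..S_t all ≥ 0.
f(t,s) = f(t-1,s-1) + f(t-1,s+1) for s ≥ 0; f(t,s) = 0 for s < 0.
t=0: f(0,0)=1
t=1: f(1,1)=1
t=2: f(2,0)=1 f(2,2)=1
t=3: f(3,1)=2 f(3,3)=1
t=4: f(4,0)=2 f(4,2)=3 f(4,4)=1
t=5: f(5,1)=5 f(5,3)=4 f(5,5)=1
t=6: f(6,0)=5 f(6,2)=9 f(6,4)=5 f(6,6)=1
t=7: f(7,1)=14 f(7,3)=14 f(7,5)=6 f(7,7)=1
t=8: f(8,0)=14 f(8,2)=28 f(8,4)=20 f(8,6)=7 f(8,8)=1
t=9: f(9,1)=42 f(9,3)=48 f(9,5)=27 f(9,7)=8 f(9,9)=1
t=10: f(10,0)=42 f(10,2)=90 f(10,4)=75 f(10,6)=35 f(10,8)=9 f(10,10)=1
t=11: f(11,1)=132 f(11,3)=165 f(11,5)=110 f(11,7)=44 f(11,9)=10 f(11,11)=1
Σ_s f(11,s) = 462
P = 462/2048 = 231/1024

Answer: 231/1024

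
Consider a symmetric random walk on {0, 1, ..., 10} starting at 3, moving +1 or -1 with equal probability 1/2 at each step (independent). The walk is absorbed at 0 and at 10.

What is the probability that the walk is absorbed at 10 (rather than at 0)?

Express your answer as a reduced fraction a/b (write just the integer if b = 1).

Answer: 3/10

Derivation:
Symmetric walk (p = 1/2): the harmonic-function argument gives P(hit 10 before 0 | start at 3) = a/N.
P = 3/10 = 3/10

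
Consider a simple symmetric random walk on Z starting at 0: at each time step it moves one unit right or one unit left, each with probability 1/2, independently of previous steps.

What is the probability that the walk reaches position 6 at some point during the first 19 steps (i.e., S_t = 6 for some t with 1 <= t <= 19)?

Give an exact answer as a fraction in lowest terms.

Count via complement. Let g(t,s) = #length-t paths at position s with S_1..S_t all ≠ 6.
g(t,s) = g(t-1,s-1) + g(t-1,s+1) for s ≠ 6; g(t,6) = 0.
t=0: g(0,0)=1
t=1: g(1,-1)=1 g(1,1)=1
t=2: g(2,-2)=1 g(2,0)=2 g(2,2)=1
t=3: g(3,-3)=1 g(3,-1)=3 g(3,1)=3 g(3,3)=1
t=4: g(4,-4)=1 g(4,-2)=4 g(4,0)=6 g(4,2)=4 g(4,4)=1
t=5: g(5,-5)=1 g(5,-3)=5 g(5,-1)=10 g(5,1)=10 g(5,3)=5 g(5,5)=1
t=6: g(6,-6)=1 g(6,-4)=6 g(6,-2)=15 g(6,0)=20 g(6,2)=15 g(6,4)=6
t=7: g(7,-7)=1 g(7,-5)=7 g(7,-3)=21 g(7,-1)=35 g(7,1)=35 g(7,3)=21 g(7,5)=6
t=8: g(8,-8)=1 g(8,-6)=8 g(8,-4)=28 g(8,-2)=56 g(8,0)=70 g(8,2)=56 g(8,4)=27
t=9: g(9,-9)=1 g(9,-7)=9 g(9,-5)=36 g(9,-3)=84 g(9,-1)=126 g(9,1)=126 g(9,3)=83 g(9,5)=27
t=10: g(10,-10)=1 g(10,-8)=10 g(10,-6)=45 g(10,-4)=120 g(10,-2)=210 g(10,0)=252 g(10,2)=209 g(10,4)=110
t=11: g(11,-11)=1 g(11,-9)=11 g(11,-7)=55 g(11,-5)=165 g(11,-3)=330 g(11,-1)=462 g(11,1)=461 g(11,3)=319 g(11,5)=110
t=12: g(12,-12)=1 g(12,-10)=12 g(12,-8)=66 g(12,-6)=220 g(12,-4)=495 g(12,-2)=792 g(12,0)=923 g(12,2)=780 g(12,4)=429
t=13: g(13,-13)=1 g(13,-11)=13 g(13,-9)=78 g(13,-7)=286 g(13,-5)=715 g(13,-3)=1287 g(13,-1)=1715 g(13,1)=1703 g(13,3)=1209 g(13,5)=429
t=14: g(14,-14)=1 g(14,-12)=14 g(14,-10)=91 g(14,-8)=364 g(14,-6)=1001 g(14,-4)=2002 g(14,-2)=3002 g(14,0)=3418 g(14,2)=2912 g(14,4)=1638
t=15: g(15,-15)=1 g(15,-13)=15 g(15,-11)=105 g(15,-9)=455 g(15,-7)=1365 g(15,-5)=3003 g(15,-3)=5004 g(15,-1)=6420 g(15,1)=6330 g(15,3)=4550 g(15,5)=1638
t=16: g(16,-16)=1 g(16,-14)=16 g(16,-12)=120 g(16,-10)=560 g(16,-8)=1820 g(16,-6)=4368 g(16,-4)=8007 g(16,-2)=11424 g(16,0)=12750 g(16,2)=10880 g(16,4)=6188
t=17: g(17,-17)=1 g(17,-15)=17 g(17,-13)=136 g(17,-11)=680 g(17,-9)=2380 g(17,-7)=6188 g(17,-5)=12375 g(17,-3)=19431 g(17,-1)=24174 g(17,1)=23630 g(17,3)=17068 g(17,5)=6188
t=18: g(18,-18)=1 g(18,-16)=18 g(18,-14)=153 g(18,-12)=816 g(18,-10)=3060 g(18,-8)=8568 g(18,-6)=18563 g(18,-4)=31806 g(18,-2)=43605 g(18,0)=47804 g(18,2)=40698 g(18,4)=23256
t=19: g(19,-19)=1 g(19,-17)=19 g(19,-15)=171 g(19,-13)=969 g(19,-11)=3876 g(19,-9)=11628 g(19,-7)=27131 g(19,-5)=50369 g(19,-3)=75411 g(19,-1)=91409 g(19,1)=88502 g(19,3)=63954 g(19,5)=23256
Paths never hitting 6: Σ_s g(19,s) = 436696
Paths hitting 6: 2^19 - 436696 = 87592
P = 87592/524288 = 10949/65536

Answer: 10949/65536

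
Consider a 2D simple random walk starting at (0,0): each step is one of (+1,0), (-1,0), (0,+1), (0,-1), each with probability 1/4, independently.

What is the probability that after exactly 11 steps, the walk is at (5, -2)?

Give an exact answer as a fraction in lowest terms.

Let h be the number of horizontal steps (so 11-h are vertical). To end at (5,-2) need (h+5)/2 right-steps and ((11-h)-2)/2 up-steps.
Sum over h with 5 ≤ h ≤ 9, h ≡ 1 (mod 2), 11-h ≡ 0 (mod 2):
h=5: C(11,5)·C(5,5)·C(6,2) = 462·1·15 = 6930
h=7: C(11,7)·C(7,6)·C(4,1) = 330·7·4 = 9240
h=9: C(11,9)·C(9,7)·C(2,0) = 55·36·1 = 1980
Total favorable: 18150
Total paths: 4^11 = 4194304
P = 18150/4194304 = 9075/2097152

Answer: 9075/2097152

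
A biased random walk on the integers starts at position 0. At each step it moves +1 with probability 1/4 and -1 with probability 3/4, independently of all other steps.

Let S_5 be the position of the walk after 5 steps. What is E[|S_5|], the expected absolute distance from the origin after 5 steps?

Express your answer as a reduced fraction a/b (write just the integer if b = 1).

S_5 takes values m ≡ 1 (mod 2) with |m| ≤ 5; P(S_5=m) = C(5,(5+m)/2) · (1/4)^((5+m)/2) · (3/4)^((5-m)/2).
Distribution: P(S=-5)=243/1024, P(S=-3)=405/1024, P(S=-1)=135/512, P(S=1)=45/512, P(S=3)=15/1024, P(S=5)=1/1024
E[|S_5|] = Σ_m |m|·P(S_5=m) = 355/128

Answer: 355/128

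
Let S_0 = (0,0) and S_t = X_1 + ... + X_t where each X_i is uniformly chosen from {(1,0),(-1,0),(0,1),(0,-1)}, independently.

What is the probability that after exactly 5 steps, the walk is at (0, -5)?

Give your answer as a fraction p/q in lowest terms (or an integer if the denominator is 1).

Let h be the number of horizontal steps (so 5-h are vertical). To end at (0,-5) need (h+0)/2 right-steps and ((5-h)-5)/2 up-steps.
Sum over h with 0 ≤ h ≤ 0, h ≡ 0 (mod 2), 5-h ≡ 1 (mod 2):
h=0: C(5,0)·C(0,0)·C(5,0) = 1·1·1 = 1
Total favorable: 1
Total paths: 4^5 = 1024
P = 1/1024 = 1/1024

Answer: 1/1024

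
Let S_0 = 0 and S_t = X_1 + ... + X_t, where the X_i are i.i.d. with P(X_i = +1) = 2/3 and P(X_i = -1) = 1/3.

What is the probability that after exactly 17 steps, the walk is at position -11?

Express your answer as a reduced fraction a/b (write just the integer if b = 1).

To reach position -11 after 17 steps: need 3 steps of +1 and 14 steps of -1.
Number of such sequences: C(17,3) = 680
Each has probability (2/3)^3 · (1/3)^14 = 8/129140163
P = 680 · 8/129140163 = 5440/129140163

Answer: 5440/129140163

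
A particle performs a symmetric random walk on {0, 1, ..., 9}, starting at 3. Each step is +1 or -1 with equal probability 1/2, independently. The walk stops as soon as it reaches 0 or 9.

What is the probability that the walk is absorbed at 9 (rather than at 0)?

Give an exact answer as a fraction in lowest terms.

Symmetric walk (p = 1/2): the harmonic-function argument gives P(hit 9 before 0 | start at 3) = a/N.
P = 3/9 = 1/3

Answer: 1/3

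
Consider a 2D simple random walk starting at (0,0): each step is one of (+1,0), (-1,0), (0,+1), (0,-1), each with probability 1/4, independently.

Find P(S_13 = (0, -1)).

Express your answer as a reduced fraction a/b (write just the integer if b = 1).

Let h be the number of horizontal steps (so 13-h are vertical). To end at (0,-1) need (h+0)/2 right-steps and ((13-h)-1)/2 up-steps.
Sum over h with 0 ≤ h ≤ 12, h ≡ 0 (mod 2), 13-h ≡ 1 (mod 2):
h=0: C(13,0)·C(0,0)·C(13,6) = 1·1·1716 = 1716
h=2: C(13,2)·C(2,1)·C(11,5) = 78·2·462 = 72072
h=4: C(13,4)·C(4,2)·C(9,4) = 715·6·126 = 540540
h=6: C(13,6)·C(6,3)·C(7,3) = 1716·20·35 = 1201200
h=8: C(13,8)·C(8,4)·C(5,2) = 1287·70·10 = 900900
h=10: C(13,10)·C(10,5)·C(3,1) = 286·252·3 = 216216
h=12: C(13,12)·C(12,6)·C(1,0) = 13·924·1 = 12012
Total favorable: 2944656
Total paths: 4^13 = 67108864
P = 2944656/67108864 = 184041/4194304

Answer: 184041/4194304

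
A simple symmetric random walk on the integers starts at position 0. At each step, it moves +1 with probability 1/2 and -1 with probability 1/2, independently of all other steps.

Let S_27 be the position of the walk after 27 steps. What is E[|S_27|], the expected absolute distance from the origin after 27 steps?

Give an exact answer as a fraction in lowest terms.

S_27 takes values m ≡ 1 (mod 2) with |m| ≤ 27; P(S_27=m) = C(27,(27+m)/2)/2^27.
Total paths: 2^27 = 134217728
Distribution: P(S=-27)=1/134217728, P(S=-25)=27/134217728, P(S=-23)=351/134217728, P(S=-21)=2925/134217728, P(S=-19)=17550/134217728, P(S=-17)=80730/134217728, P(S=-15)=296010/134217728, P(S=-13)=888030/134217728, P(S=-11)=2220075/134217728, P(S=-9)=4686825/134217728, P(S=-7)=8436285/134217728, P(S=-5)=13037895/134217728, P(S=-3)=17383860/134217728, P(S=-1)=20058300/134217728, P(S=1)=20058300/134217728, P(S=3)=17383860/134217728, P(S=5)=13037895/134217728, P(S=7)=8436285/134217728, P(S=9)=4686825/134217728, P(S=11)=2220075/134217728, P(S=13)=888030/134217728, P(S=15)=296010/134217728, P(S=17)=80730/134217728, P(S=19)=17550/134217728, P(S=21)=2925/134217728, P(S=23)=351/134217728, P(S=25)=27/134217728, P(S=27)=1/134217728
E[|S_27|] = Σ_m |m|·P(S_27=m) = 561632400/134217728 = 35102025/8388608

Answer: 35102025/8388608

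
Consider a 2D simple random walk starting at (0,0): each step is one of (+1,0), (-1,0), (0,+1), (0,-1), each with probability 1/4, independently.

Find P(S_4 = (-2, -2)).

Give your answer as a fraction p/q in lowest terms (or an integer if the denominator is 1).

Answer: 3/128

Derivation:
Let h be the number of horizontal steps (so 4-h are vertical). To end at (-2,-2) need (h-2)/2 right-steps and ((4-h)-2)/2 up-steps.
Sum over h with 2 ≤ h ≤ 2, h ≡ 0 (mod 2), 4-h ≡ 0 (mod 2):
h=2: C(4,2)·C(2,0)·C(2,0) = 6·1·1 = 6
Total favorable: 6
Total paths: 4^4 = 256
P = 6/256 = 3/128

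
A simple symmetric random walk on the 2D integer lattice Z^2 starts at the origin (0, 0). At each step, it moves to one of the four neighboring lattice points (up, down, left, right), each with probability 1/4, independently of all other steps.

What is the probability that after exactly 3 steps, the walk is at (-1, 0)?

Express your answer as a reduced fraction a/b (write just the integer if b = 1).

Answer: 9/64

Derivation:
Let h be the number of horizontal steps (so 3-h are vertical). To end at (-1,0) need (h-1)/2 right-steps and ((3-h)+0)/2 up-steps.
Sum over h with 1 ≤ h ≤ 3, h ≡ 1 (mod 2), 3-h ≡ 0 (mod 2):
h=1: C(3,1)·C(1,0)·C(2,1) = 3·1·2 = 6
h=3: C(3,3)·C(3,1)·C(0,0) = 1·3·1 = 3
Total favorable: 9
Total paths: 4^3 = 64
P = 9/64 = 9/64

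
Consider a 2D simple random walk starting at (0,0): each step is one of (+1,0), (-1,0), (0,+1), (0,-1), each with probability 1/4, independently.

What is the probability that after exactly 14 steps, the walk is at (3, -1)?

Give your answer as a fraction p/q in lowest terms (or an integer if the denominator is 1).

Let h be the number of horizontal steps (so 14-h are vertical). To end at (3,-1) need (h+3)/2 right-steps and ((14-h)-1)/2 up-steps.
Sum over h with 3 ≤ h ≤ 13, h ≡ 1 (mod 2), 14-h ≡ 1 (mod 2):
h=3: C(14,3)·C(3,3)·C(11,5) = 364·1·462 = 168168
h=5: C(14,5)·C(5,4)·C(9,4) = 2002·5·126 = 1261260
h=7: C(14,7)·C(7,5)·C(7,3) = 3432·21·35 = 2522520
h=9: C(14,9)·C(9,6)·C(5,2) = 2002·84·10 = 1681680
h=11: C(14,11)·C(11,7)·C(3,1) = 364·330·3 = 360360
h=13: C(14,13)·C(13,8)·C(1,0) = 14·1287·1 = 18018
Total favorable: 6012006
Total paths: 4^14 = 268435456
P = 6012006/268435456 = 3006003/134217728

Answer: 3006003/134217728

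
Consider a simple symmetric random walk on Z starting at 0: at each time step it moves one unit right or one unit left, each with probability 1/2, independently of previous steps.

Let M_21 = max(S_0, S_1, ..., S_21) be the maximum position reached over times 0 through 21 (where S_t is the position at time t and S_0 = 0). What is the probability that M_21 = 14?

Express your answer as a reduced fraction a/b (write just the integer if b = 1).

Let M_21 = max(S_0,...,S_21). Use the reflection principle: for j ≥ 1, #{paths with M_21 ≥ j} = #{S_21 ≥ j} + #{S_21 ≥ j+1}.
By reflection, #{M_21 ≥ 14} = #{S_21 ≥ 14} + #{S_21 ≥ 15} = 1562 + 1562 = 3124.
#{M_21 ≥ 15} = #{S_21 ≥ 15} + #{S_21 ≥ 16} = 1562 + 232 = 1794.
#{M_21 = 14} = 3124 - 1794 = 1330.
P(M_21 = 14) = 1330/2097152 = 665/1048576

Answer: 665/1048576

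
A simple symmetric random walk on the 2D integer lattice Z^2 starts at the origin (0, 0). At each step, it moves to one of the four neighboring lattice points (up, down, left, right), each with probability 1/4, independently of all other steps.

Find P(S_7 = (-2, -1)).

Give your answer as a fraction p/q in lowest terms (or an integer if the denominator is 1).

Let h be the number of horizontal steps (so 7-h are vertical). To end at (-2,-1) need (h-2)/2 right-steps and ((7-h)-1)/2 up-steps.
Sum over h with 2 ≤ h ≤ 6, h ≡ 0 (mod 2), 7-h ≡ 1 (mod 2):
h=2: C(7,2)·C(2,0)·C(5,2) = 21·1·10 = 210
h=4: C(7,4)·C(4,1)·C(3,1) = 35·4·3 = 420
h=6: C(7,6)·C(6,2)·C(1,0) = 7·15·1 = 105
Total favorable: 735
Total paths: 4^7 = 16384
P = 735/16384 = 735/16384

Answer: 735/16384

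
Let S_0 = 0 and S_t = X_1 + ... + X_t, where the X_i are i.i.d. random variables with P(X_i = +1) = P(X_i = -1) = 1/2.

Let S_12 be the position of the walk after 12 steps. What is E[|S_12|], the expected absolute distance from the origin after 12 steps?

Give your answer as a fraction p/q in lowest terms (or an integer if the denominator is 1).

S_12 takes values m ≡ 0 (mod 2) with |m| ≤ 12; P(S_12=m) = C(12,(12+m)/2)/2^12.
Total paths: 2^12 = 4096
Distribution: P(S=-12)=1/4096, P(S=-10)=12/4096, P(S=-8)=66/4096, P(S=-6)=220/4096, P(S=-4)=495/4096, P(S=-2)=792/4096, P(S=0)=924/4096, P(S=2)=792/4096, P(S=4)=495/4096, P(S=6)=220/4096, P(S=8)=66/4096, P(S=10)=12/4096, P(S=12)=1/4096
E[|S_12|] = Σ_m |m|·P(S_12=m) = 11088/4096 = 693/256

Answer: 693/256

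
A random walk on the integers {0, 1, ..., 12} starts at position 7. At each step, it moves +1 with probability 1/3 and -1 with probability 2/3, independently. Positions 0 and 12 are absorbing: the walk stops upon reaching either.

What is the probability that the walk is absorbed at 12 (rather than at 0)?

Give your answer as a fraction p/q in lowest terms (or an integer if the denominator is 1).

Answer: 127/4095

Derivation:
Biased walk: p = 1/3, q = 2/3, r = q/p = 2
Gambler's ruin: P(hit 12 before 0 | start at 7) = (1 - r^a)/(1 - r^N)
r^7 = 128; r^12 = 4096
P = (1 - 128) / (1 - 4096) = -127 / -4095 = 127/4095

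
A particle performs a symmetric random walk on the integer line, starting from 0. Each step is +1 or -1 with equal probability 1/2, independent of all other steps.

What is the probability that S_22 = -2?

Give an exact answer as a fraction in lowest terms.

Answer: 323323/2097152

Derivation:
To reach position -2 after 22 steps: need 10 steps of +1 and 12 of -1.
Favorable paths: C(22,10) = 646646
Total paths: 2^22 = 4194304
P = 646646/4194304 = 323323/2097152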